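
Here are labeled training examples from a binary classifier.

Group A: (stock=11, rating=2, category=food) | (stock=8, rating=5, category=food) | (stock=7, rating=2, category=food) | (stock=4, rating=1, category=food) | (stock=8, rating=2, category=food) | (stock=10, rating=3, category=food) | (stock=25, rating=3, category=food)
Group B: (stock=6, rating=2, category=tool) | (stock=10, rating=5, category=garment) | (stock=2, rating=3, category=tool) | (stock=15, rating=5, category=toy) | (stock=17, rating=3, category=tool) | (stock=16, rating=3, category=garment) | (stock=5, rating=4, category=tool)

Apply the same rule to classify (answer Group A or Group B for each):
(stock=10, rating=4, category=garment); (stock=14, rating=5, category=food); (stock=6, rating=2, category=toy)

The distinguishing property — category is food — holds for all the 'Group A' cases and none of the 'Group B' cases.
(stock=10, rating=4, category=garment): category is garment — doesn't qualify, so Group B.
(stock=14, rating=5, category=food): category is food — satisfies this, so Group A.
(stock=6, rating=2, category=toy): category is toy — doesn't qualify, so Group B.

Group B, Group A, Group B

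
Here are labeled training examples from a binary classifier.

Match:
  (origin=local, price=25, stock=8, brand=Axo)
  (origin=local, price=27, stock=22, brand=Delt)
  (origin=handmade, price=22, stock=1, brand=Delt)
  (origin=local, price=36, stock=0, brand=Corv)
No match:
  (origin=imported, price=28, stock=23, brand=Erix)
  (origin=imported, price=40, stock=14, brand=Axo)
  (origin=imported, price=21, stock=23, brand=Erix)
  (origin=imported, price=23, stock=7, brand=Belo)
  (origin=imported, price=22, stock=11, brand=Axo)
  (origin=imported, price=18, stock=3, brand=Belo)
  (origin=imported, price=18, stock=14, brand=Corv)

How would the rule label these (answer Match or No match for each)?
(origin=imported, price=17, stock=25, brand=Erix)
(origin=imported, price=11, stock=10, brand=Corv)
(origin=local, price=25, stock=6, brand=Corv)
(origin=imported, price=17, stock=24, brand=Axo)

Checking candidate rules against both groups, what survives is: origin is not imported.
No match: (origin=imported, price=17, stock=25, brand=Erix), since origin is imported.
No match: (origin=imported, price=11, stock=10, brand=Corv), since origin is imported.
Match: (origin=local, price=25, stock=6, brand=Corv), since origin is local.
No match: (origin=imported, price=17, stock=24, brand=Axo), since origin is imported.

No match, No match, Match, No match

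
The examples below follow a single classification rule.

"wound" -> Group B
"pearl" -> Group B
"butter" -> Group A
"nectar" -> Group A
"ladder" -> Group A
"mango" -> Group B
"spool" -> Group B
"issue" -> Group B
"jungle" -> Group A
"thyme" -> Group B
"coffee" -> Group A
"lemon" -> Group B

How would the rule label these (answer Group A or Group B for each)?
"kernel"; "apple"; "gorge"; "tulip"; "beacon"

Group A, Group B, Group B, Group B, Group A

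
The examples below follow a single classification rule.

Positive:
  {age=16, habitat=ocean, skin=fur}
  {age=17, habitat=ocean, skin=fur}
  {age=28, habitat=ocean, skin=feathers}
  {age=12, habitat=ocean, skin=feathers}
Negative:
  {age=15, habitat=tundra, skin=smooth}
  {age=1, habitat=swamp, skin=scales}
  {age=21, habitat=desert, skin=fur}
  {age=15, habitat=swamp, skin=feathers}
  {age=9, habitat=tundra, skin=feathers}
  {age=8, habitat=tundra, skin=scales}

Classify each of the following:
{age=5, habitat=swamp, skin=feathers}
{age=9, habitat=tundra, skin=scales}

Negative, Negative

'Positive' ⟺ habitat is ocean.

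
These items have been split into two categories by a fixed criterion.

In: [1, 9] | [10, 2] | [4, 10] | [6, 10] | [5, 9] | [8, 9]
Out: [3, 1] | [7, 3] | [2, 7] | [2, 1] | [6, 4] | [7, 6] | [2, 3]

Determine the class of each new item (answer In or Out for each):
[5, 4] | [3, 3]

The common property of the 'In' items is: max ≥ 8. No 'Out' item has it.
[5, 4]: max 5, fails this test → Out. [3, 3]: max 3, fails this test → Out.

Out, Out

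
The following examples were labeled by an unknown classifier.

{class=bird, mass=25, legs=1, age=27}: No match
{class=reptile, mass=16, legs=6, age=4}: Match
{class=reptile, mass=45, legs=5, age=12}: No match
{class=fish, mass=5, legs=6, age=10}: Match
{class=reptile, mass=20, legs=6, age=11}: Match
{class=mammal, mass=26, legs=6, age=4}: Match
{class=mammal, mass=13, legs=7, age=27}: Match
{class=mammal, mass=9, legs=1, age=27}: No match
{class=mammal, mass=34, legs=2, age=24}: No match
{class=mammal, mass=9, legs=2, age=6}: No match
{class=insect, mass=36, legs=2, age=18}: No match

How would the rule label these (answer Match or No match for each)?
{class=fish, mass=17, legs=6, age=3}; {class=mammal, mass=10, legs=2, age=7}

Match, No match

One predicate separates the groups cleanly: legs ≥ 6.
{class=fish, mass=17, legs=6, age=3} — legs = 6, hence Match.
{class=mammal, mass=10, legs=2, age=7} — legs = 2, hence No match.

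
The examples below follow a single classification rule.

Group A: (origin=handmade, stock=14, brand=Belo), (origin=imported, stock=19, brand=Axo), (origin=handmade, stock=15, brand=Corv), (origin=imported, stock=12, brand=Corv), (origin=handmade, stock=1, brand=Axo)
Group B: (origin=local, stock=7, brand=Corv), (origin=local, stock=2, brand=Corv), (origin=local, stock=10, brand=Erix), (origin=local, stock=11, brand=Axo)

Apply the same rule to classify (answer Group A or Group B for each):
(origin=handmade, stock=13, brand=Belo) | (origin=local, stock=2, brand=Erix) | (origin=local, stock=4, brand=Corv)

Group A, Group B, Group B

The common property of the 'Group A' items is: origin is not local. No 'Group B' item has it.
Group A: (origin=handmade, stock=13, brand=Belo), since origin is handmade. Group B: (origin=local, stock=2, brand=Erix), since origin is local. Group B: (origin=local, stock=4, brand=Corv), since origin is local.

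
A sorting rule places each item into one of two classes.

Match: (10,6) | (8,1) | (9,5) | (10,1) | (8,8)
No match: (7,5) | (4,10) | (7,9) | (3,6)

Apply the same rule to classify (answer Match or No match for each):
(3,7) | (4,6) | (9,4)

A rule that fits every label: first ≥ 8 — true of each 'Match' example, false of each 'No match' one.
(3,7) — first 3, hence No match. (4,6) — first 4, hence No match. (9,4) — first 9, hence Match.

No match, No match, Match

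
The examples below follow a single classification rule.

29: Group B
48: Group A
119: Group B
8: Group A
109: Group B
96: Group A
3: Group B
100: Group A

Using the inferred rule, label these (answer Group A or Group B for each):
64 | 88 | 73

Group A, Group A, Group B

The pattern is that an item is 'Group A' exactly when: even.
64: Group A (64 is even).
88: Group A (88 is even).
73: Group B (73 is odd).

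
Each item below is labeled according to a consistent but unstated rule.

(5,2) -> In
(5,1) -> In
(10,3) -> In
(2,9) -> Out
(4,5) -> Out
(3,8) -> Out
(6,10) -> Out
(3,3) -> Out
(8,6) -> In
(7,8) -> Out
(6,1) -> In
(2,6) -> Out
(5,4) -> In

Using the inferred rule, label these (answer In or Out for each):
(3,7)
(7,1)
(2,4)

Out, In, Out

A rule that fits every label: first > second — true of each 'In' example, false of each 'Out' one.
(3,7): 3 < 7 — doesn't match, so Out.
(7,1): 7 > 1 — satisfies this, so In.
(2,4): 2 < 4 — doesn't match, so Out.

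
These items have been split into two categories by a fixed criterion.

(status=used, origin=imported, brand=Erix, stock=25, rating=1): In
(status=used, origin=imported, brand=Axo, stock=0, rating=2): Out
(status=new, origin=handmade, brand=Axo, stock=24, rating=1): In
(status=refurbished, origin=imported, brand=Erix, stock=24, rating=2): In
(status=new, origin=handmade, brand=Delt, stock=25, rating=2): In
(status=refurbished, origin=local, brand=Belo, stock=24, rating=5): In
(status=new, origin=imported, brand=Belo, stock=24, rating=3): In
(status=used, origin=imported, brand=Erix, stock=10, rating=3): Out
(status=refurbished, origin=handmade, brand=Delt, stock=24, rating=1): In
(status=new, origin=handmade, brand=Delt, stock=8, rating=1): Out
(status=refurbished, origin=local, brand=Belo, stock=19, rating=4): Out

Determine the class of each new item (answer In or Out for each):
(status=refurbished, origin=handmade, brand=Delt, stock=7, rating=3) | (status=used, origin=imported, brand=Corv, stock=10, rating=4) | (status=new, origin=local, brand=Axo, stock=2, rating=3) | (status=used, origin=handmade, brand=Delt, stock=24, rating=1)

Out, Out, Out, In

The pattern is that an item is 'In' exactly when: stock ≥ 24.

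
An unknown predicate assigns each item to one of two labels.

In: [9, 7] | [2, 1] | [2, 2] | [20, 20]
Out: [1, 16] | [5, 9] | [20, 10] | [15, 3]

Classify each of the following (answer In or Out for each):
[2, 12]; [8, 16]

Out, Out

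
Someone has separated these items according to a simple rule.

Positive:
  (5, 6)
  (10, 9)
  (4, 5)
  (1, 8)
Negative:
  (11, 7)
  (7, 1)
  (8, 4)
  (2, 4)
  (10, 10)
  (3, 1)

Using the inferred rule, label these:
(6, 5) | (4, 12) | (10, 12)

Positive, Negative, Negative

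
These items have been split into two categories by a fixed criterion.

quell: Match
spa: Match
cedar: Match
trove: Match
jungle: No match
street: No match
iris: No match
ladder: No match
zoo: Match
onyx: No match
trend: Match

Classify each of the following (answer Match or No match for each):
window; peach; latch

No match, Match, Match

A rule that fits every label: odd length — true of each 'Match' example, false of each 'No match' one.
No match: window, since length 6. Match: peach, since length 5. Match: latch, since length 5.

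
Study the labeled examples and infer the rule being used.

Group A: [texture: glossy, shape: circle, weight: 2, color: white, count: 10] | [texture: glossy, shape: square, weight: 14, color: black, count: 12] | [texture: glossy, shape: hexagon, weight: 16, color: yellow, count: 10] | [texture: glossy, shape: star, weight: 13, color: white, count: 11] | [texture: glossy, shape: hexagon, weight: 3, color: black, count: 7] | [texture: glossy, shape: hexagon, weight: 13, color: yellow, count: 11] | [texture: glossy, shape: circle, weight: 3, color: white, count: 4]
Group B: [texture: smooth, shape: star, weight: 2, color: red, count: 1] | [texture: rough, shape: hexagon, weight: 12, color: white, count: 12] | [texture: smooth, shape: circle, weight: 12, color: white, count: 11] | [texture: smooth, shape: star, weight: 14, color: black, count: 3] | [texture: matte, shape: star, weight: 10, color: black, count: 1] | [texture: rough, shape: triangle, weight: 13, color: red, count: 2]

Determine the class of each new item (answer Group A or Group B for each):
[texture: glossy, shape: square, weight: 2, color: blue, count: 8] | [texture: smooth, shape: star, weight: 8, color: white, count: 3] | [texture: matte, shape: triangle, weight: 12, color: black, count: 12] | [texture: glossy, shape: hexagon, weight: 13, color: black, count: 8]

Group A, Group B, Group B, Group A

Checking candidate rules against both groups, what survives is: texture is glossy.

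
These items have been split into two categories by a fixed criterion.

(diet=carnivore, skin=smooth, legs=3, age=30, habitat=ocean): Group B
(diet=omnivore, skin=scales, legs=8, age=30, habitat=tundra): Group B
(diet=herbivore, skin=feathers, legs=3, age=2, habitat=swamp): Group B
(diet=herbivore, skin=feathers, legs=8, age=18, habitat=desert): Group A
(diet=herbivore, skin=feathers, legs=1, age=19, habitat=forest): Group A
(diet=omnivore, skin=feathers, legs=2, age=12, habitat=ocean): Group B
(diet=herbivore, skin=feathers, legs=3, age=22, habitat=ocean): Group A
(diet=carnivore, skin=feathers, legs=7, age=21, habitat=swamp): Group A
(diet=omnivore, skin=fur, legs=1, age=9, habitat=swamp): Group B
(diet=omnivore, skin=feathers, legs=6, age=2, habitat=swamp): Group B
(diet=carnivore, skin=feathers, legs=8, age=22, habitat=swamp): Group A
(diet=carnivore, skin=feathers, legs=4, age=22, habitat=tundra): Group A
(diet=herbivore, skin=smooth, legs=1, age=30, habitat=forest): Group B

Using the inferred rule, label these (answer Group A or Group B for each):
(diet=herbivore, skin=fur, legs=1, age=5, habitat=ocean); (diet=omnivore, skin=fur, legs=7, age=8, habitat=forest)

Group B, Group B

The rule appears to be: skin is feathers AND age ≥ 18.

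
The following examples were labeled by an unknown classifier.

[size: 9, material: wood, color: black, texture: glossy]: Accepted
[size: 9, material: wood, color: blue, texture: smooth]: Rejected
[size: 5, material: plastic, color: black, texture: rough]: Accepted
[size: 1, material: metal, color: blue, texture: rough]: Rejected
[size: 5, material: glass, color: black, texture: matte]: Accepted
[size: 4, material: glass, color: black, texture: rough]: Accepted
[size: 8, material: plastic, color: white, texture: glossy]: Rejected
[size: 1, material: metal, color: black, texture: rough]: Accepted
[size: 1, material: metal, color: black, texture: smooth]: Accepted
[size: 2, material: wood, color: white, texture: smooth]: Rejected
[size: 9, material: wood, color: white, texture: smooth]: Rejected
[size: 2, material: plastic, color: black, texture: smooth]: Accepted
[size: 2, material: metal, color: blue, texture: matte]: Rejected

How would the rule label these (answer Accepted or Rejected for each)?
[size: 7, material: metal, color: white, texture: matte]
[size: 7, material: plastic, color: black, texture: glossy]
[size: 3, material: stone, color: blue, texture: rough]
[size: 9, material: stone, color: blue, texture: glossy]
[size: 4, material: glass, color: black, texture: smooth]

'Accepted' ⟺ color is black.

Rejected, Accepted, Rejected, Rejected, Accepted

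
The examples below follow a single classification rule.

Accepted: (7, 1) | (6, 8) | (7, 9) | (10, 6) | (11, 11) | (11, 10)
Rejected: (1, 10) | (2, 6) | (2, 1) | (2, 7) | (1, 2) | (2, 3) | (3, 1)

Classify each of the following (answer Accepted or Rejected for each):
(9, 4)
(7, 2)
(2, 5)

The simplest hypothesis consistent with all the labels is: first ≥ 6.
(9, 4) → first 9 → Accepted.
(7, 2) → first 7 → Accepted.
(2, 5) → first 2 → Rejected.

Accepted, Accepted, Rejected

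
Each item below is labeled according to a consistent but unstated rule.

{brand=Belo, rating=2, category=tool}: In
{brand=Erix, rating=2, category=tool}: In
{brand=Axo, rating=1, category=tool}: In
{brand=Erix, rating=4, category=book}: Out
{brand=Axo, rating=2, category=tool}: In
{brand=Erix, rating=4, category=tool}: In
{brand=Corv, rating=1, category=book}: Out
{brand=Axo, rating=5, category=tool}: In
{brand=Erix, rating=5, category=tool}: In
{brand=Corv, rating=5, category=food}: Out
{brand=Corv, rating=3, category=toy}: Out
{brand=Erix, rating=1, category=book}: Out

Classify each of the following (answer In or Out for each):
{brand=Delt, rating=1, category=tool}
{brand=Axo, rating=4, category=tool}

In, In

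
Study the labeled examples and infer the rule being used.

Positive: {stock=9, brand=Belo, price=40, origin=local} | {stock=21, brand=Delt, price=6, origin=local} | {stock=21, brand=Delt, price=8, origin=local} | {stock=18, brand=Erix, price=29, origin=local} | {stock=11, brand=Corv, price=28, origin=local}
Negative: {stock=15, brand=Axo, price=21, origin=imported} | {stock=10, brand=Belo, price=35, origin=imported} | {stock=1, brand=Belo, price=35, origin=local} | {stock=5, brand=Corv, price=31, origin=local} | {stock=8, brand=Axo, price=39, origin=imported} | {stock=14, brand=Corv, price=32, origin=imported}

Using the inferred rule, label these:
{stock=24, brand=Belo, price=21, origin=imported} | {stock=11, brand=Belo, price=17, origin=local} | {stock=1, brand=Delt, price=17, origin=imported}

Rule: origin is local AND stock ≥ 8. This holds for each 'Positive' example and fails for each 'Negative' one.
{stock=24, brand=Belo, price=21, origin=imported}: origin is imported, stock = 24, doesn't match → Negative.
{stock=11, brand=Belo, price=17, origin=local}: origin is local, stock = 11, passes → Positive.
{stock=1, brand=Delt, price=17, origin=imported}: origin is imported, stock = 1, doesn't match → Negative.

Negative, Positive, Negative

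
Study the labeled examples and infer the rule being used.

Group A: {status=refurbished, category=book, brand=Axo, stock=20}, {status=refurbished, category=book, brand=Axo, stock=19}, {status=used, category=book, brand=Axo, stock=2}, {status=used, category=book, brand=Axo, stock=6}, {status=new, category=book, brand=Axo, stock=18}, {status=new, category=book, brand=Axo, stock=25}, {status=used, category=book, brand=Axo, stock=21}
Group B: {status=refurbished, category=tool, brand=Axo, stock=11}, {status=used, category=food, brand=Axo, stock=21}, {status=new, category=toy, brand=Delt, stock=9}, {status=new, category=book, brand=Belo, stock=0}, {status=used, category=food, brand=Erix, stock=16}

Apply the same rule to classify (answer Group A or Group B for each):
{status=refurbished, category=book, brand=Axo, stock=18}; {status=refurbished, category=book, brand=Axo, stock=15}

The pattern is that an item is 'Group A' exactly when: category is book AND brand is Axo.
{status=refurbished, category=book, brand=Axo, stock=18}: Group A (category is book, brand is Axo).
{status=refurbished, category=book, brand=Axo, stock=15}: Group A (category is book, brand is Axo).

Group A, Group A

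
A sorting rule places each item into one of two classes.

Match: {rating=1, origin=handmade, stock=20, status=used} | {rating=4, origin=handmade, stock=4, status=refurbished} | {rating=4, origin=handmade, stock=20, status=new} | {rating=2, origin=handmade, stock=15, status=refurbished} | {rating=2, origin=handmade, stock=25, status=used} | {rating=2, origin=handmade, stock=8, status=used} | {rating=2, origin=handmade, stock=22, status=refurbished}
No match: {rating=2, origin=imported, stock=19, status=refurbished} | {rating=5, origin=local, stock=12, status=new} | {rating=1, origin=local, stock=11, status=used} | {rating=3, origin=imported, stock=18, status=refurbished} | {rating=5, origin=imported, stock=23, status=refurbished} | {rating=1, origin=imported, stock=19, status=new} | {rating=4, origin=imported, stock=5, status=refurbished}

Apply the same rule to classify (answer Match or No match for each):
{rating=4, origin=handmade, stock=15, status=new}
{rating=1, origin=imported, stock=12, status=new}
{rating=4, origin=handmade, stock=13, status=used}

Match, No match, Match

The rule appears to be: origin is handmade.
{rating=4, origin=handmade, stock=15, status=new}: origin is handmade — satisfies this, so Match. {rating=1, origin=imported, stock=12, status=new}: origin is imported — does not fit, so No match. {rating=4, origin=handmade, stock=13, status=used}: origin is handmade — satisfies this, so Match.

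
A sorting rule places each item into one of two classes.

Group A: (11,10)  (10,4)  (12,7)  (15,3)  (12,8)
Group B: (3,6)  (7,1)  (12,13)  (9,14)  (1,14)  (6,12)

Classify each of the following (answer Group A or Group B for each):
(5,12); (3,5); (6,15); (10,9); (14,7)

Every 'Group A' example satisfies: first > second AND sum ≥ 9. None of the 'Group B' examples do.
(5,12): 5 < 12, 5+12 = 17 — fails the rule, so Group B.
(3,5): 3 < 5, 3+5 = 8 — fails the rule, so Group B.
(6,15): 6 < 15, 6+15 = 21 — fails the rule, so Group B.
(10,9): 10 > 9, 10+9 = 19 — fits, so Group A.
(14,7): 14 > 7, 14+7 = 21 — fits, so Group A.

Group B, Group B, Group B, Group A, Group A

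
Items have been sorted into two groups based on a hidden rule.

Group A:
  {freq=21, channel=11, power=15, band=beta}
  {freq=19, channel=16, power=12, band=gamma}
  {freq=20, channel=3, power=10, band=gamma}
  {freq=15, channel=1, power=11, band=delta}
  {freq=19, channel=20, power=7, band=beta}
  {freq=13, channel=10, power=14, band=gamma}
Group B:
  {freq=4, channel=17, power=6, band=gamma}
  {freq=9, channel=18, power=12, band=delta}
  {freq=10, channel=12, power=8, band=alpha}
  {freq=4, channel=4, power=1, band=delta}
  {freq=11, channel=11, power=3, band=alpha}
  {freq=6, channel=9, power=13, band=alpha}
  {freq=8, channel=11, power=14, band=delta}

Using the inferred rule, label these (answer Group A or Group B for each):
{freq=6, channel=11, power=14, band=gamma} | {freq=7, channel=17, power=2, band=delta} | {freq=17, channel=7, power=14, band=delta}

Group B, Group B, Group A

The classifier is using: freq ≥ 13.
{freq=6, channel=11, power=14, band=gamma}: freq = 6, does not fit → Group B.
{freq=7, channel=17, power=2, band=delta}: freq = 7, does not fit → Group B.
{freq=17, channel=7, power=14, band=delta}: freq = 17, qualifies → Group A.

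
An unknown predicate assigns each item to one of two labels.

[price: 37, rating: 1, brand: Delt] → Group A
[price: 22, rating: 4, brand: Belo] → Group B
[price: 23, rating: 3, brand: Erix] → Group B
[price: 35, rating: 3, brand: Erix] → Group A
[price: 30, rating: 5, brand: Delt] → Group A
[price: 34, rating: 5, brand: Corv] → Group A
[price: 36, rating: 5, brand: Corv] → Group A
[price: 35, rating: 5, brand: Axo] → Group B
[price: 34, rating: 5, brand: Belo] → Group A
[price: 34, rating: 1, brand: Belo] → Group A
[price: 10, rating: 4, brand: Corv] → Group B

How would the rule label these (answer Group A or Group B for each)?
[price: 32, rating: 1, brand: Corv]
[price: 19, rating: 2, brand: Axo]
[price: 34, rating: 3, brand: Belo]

The classifier is using: brand is not Axo AND price ≥ 30.
[price: 32, rating: 1, brand: Corv]: brand is Corv, price = 32, matches → Group A.
[price: 19, rating: 2, brand: Axo]: brand is Axo, price = 19, does not pass → Group B.
[price: 34, rating: 3, brand: Belo]: brand is Belo, price = 34, matches → Group A.

Group A, Group B, Group A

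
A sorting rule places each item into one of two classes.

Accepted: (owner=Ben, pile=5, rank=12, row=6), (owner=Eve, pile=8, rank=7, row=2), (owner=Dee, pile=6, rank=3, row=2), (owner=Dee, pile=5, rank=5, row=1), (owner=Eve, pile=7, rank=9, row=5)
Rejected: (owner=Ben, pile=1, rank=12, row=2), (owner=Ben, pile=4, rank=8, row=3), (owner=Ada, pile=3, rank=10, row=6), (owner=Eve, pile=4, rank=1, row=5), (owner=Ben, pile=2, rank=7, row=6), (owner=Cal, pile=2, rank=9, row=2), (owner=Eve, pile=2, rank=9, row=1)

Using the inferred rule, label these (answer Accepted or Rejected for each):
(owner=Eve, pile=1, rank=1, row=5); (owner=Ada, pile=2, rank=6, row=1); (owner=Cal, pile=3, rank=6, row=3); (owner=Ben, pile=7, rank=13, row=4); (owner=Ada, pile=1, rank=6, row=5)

A rule that fits every label: pile ≥ 5 — true of each 'Accepted' example, false of each 'Rejected' one.
(owner=Eve, pile=1, rank=1, row=5): pile = 1 — lacks this property, so Rejected. (owner=Ada, pile=2, rank=6, row=1): pile = 2 — lacks this property, so Rejected. (owner=Cal, pile=3, rank=6, row=3): pile = 3 — lacks this property, so Rejected. (owner=Ben, pile=7, rank=13, row=4): pile = 7 — matches, so Accepted. (owner=Ada, pile=1, rank=6, row=5): pile = 1 — lacks this property, so Rejected.

Rejected, Rejected, Rejected, Accepted, Rejected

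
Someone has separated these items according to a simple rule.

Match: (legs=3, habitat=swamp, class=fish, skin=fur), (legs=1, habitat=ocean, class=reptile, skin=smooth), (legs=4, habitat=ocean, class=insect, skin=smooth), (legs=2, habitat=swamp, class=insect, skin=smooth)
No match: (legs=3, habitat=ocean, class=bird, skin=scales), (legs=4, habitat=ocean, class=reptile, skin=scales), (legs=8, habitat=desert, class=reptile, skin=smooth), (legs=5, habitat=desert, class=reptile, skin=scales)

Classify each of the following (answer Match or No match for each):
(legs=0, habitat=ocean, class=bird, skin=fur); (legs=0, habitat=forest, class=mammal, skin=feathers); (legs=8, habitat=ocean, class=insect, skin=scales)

The common property of the 'Match' items is: skin is not scales AND legs ≤ 4. No 'No match' item has it.
(legs=0, habitat=ocean, class=bird, skin=fur): skin is fur, legs = 0 — qualifies, so Match.
(legs=0, habitat=forest, class=mammal, skin=feathers): skin is feathers, legs = 0 — qualifies, so Match.
(legs=8, habitat=ocean, class=insect, skin=scales): skin is scales, legs = 8 — doesn't qualify, so No match.

Match, Match, No match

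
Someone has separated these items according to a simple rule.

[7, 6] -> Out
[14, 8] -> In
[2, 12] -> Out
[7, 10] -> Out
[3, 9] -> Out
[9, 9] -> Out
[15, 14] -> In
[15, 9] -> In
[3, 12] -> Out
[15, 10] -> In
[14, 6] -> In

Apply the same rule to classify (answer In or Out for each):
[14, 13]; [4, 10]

The distinguishing property — sum ≥ 20 — holds for all the 'In' cases and none of the 'Out' cases.
[14, 13]: 14+13 = 27, matches → In.
[4, 10]: 4+10 = 14, fails this test → Out.

In, Out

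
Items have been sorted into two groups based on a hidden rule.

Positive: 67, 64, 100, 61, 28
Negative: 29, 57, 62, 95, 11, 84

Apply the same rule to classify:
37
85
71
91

Positive, Positive, Negative, Positive

The common property of the 'Positive' items is: ≡ 1 (mod 3). No 'Negative' item has it.
Positive: 37, since 37 mod 3 = 1.
Positive: 85, since 85 mod 3 = 1.
Negative: 71, since 71 mod 3 = 2.
Positive: 91, since 91 mod 3 = 1.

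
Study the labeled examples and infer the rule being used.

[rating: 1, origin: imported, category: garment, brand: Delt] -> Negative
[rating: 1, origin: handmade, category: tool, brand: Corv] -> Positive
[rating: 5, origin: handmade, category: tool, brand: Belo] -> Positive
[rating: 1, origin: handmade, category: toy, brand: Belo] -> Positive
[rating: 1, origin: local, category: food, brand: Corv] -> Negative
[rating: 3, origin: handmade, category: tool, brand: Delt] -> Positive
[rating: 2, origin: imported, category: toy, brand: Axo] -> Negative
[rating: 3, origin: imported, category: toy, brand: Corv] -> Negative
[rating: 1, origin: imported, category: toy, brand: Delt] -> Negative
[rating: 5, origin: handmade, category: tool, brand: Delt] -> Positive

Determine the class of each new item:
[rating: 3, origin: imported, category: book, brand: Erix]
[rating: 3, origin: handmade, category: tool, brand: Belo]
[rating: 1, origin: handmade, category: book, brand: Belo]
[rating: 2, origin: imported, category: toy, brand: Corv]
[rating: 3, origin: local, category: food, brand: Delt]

Negative, Positive, Positive, Negative, Negative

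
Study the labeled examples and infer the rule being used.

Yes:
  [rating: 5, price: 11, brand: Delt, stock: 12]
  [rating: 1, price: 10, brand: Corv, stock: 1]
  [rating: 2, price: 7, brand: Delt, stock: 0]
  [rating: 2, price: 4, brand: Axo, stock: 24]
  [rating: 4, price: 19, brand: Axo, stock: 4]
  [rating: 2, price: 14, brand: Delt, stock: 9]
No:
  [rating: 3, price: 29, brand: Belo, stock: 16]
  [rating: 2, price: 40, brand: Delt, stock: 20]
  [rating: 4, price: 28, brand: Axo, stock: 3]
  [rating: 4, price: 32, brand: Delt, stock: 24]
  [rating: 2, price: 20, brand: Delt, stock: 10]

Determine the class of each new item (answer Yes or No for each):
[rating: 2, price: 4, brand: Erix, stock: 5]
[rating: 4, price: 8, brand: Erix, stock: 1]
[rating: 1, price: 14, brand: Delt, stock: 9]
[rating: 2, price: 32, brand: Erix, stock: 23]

The common property of the 'Yes' items is: price ≤ 19. No 'No' item has it.
[rating: 2, price: 4, brand: Erix, stock: 5]: price = 4 — matches, so Yes.
[rating: 4, price: 8, brand: Erix, stock: 1]: price = 8 — matches, so Yes.
[rating: 1, price: 14, brand: Delt, stock: 9]: price = 14 — matches, so Yes.
[rating: 2, price: 32, brand: Erix, stock: 23]: price = 32 — does not satisfy this, so No.

Yes, Yes, Yes, No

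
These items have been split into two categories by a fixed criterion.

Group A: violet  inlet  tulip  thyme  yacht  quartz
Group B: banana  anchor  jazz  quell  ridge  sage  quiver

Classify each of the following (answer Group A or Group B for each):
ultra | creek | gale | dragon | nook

Group A, Group B, Group B, Group B, Group B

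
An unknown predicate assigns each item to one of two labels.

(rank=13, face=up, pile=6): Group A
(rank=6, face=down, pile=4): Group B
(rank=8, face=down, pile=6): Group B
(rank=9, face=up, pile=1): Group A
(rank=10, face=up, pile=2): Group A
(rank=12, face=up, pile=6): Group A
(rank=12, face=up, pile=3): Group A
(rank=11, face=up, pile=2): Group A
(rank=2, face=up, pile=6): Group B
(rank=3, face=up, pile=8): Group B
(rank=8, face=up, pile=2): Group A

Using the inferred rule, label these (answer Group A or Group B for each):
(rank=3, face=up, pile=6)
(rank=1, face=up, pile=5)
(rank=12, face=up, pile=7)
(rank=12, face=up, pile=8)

Group B, Group B, Group A, Group A

'Group A' ⟺ face is up AND rank ≥ 6.
(rank=3, face=up, pile=6) — face is up, rank = 3, hence Group B.
(rank=1, face=up, pile=5) — face is up, rank = 1, hence Group B.
(rank=12, face=up, pile=7) — face is up, rank = 12, hence Group A.
(rank=12, face=up, pile=8) — face is up, rank = 12, hence Group A.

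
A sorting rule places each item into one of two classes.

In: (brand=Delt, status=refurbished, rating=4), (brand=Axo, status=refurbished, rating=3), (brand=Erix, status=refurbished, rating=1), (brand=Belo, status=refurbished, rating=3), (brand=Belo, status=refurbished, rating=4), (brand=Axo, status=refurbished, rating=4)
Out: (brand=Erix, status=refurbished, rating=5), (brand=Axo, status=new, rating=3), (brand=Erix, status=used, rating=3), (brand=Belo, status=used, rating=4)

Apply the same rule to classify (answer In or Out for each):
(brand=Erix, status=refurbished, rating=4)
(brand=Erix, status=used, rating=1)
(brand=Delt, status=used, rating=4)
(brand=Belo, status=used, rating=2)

Every 'In' example satisfies: status is refurbished AND rating ≤ 4. None of the 'Out' examples do.

In, Out, Out, Out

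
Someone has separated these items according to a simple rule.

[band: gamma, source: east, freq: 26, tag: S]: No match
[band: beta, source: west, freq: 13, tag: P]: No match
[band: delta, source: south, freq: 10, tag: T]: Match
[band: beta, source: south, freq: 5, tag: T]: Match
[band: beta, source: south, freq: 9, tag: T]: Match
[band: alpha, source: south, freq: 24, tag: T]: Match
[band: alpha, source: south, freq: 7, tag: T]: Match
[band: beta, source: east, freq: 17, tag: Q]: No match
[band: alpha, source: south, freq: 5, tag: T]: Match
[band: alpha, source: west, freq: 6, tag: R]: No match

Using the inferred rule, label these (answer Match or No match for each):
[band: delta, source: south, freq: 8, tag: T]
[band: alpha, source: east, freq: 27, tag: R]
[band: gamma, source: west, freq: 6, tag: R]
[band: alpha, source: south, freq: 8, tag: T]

Match, No match, No match, Match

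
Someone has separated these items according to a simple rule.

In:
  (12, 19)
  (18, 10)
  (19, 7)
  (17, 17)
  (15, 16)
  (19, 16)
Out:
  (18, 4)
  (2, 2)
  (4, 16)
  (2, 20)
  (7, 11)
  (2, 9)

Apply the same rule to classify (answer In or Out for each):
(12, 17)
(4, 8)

In, Out

The simplest hypothesis consistent with all the labels is: sum ≥ 26.
In: (12, 17), since 12+17 = 29.
Out: (4, 8), since 4+8 = 12.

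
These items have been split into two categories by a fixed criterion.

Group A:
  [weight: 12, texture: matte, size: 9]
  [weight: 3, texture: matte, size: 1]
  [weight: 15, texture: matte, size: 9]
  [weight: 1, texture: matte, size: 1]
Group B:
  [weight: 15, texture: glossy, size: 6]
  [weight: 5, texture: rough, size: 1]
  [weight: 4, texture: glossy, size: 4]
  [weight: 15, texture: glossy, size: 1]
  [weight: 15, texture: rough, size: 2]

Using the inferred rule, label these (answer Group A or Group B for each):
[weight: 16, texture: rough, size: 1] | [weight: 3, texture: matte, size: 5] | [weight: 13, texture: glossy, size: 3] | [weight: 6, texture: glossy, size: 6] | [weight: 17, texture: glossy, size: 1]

Group B, Group A, Group B, Group B, Group B

Every 'Group A' example satisfies: texture is matte. None of the 'Group B' examples do.
[weight: 16, texture: rough, size: 1]: texture is rough, fails the rule → Group B. [weight: 3, texture: matte, size: 5]: texture is matte, has this property → Group A. [weight: 13, texture: glossy, size: 3]: texture is glossy, fails the rule → Group B. [weight: 6, texture: glossy, size: 6]: texture is glossy, fails the rule → Group B. [weight: 17, texture: glossy, size: 1]: texture is glossy, fails the rule → Group B.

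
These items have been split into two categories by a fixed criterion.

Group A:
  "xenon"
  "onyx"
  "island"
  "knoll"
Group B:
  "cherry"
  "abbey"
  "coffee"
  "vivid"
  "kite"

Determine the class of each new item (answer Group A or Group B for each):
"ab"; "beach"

Group B, Group B

The pattern is that an item is 'Group A' exactly when: contains 'n'.
"ab" → no 'n' → Group B.
"beach" → no 'n' → Group B.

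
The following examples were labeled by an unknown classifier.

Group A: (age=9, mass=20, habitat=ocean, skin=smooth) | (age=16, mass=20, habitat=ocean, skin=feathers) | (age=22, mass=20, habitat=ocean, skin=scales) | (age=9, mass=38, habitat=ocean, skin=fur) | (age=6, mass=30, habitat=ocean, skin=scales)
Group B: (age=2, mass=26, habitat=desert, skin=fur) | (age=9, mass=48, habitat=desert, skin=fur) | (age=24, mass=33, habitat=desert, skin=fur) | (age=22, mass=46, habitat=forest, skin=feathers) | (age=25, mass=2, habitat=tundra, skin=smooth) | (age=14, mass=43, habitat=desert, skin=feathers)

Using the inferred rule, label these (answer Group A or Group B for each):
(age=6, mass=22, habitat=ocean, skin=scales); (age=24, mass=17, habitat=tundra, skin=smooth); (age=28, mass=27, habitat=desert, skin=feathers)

Comparing the two groups points to one rule — habitat is ocean.

Group A, Group B, Group B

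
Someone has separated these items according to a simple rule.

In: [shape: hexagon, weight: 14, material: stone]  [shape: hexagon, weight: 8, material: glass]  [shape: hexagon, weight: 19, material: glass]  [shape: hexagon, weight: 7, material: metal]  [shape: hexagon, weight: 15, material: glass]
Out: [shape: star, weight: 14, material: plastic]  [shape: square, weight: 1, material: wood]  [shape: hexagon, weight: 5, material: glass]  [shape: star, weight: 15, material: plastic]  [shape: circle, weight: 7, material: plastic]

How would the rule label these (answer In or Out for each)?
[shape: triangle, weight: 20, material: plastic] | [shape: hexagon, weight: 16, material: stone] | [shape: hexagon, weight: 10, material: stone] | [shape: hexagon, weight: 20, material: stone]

All 'In' examples share one property — shape is hexagon AND weight ≥ 7 — and every 'Out' example lacks it.

Out, In, In, In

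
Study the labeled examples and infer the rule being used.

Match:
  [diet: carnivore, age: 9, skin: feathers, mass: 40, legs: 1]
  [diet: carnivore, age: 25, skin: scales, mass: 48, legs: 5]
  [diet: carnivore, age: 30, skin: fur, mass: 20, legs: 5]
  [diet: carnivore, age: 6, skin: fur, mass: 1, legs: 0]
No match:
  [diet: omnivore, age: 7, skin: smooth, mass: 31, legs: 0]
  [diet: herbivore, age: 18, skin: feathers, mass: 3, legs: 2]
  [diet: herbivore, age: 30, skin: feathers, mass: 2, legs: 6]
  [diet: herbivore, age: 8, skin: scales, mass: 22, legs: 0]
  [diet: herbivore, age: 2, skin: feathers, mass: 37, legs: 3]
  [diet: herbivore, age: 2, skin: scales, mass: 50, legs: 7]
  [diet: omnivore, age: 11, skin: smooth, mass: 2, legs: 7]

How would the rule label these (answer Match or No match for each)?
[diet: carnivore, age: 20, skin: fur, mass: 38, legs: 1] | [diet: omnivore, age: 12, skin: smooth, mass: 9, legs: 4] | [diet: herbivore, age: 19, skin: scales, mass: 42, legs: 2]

Looking at the examples, the only property every 'Match' case has and every 'No match' case lacks is: diet is carnivore.

Match, No match, No match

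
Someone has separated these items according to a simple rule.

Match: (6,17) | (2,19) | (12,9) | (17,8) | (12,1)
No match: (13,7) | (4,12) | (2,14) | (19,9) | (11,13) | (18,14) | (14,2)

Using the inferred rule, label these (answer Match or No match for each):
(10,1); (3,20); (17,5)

Match, Match, No match

The classifier is using: sum is odd.
Match: (10,1), since 10+1 = 11. Match: (3,20), since 3+20 = 23. No match: (17,5), since 17+5 = 22.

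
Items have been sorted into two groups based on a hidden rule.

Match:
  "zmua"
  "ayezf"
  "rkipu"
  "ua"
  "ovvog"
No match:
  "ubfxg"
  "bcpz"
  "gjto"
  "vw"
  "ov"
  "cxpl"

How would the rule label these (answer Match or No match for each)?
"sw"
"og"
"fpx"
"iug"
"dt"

No match, No match, No match, Match, No match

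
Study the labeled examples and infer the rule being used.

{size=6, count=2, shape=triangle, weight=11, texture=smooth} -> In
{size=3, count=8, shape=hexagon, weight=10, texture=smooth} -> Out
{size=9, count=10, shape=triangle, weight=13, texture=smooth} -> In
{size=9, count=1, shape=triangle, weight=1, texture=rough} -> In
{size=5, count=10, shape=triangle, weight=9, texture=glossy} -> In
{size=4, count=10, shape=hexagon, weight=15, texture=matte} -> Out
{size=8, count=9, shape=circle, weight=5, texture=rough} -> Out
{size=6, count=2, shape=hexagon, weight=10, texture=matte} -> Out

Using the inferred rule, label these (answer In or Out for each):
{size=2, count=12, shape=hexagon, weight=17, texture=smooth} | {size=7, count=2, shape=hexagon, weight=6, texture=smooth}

The classifier is using: shape is triangle.

Out, Out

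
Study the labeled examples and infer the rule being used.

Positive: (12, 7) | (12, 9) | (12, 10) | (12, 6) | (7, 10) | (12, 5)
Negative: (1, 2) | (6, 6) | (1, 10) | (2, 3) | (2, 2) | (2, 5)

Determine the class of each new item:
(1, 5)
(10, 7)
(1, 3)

Negative, Positive, Negative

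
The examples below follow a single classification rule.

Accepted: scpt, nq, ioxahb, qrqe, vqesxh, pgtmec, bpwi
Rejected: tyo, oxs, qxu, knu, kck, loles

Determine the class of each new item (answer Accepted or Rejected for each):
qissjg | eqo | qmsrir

Accepted, Rejected, Accepted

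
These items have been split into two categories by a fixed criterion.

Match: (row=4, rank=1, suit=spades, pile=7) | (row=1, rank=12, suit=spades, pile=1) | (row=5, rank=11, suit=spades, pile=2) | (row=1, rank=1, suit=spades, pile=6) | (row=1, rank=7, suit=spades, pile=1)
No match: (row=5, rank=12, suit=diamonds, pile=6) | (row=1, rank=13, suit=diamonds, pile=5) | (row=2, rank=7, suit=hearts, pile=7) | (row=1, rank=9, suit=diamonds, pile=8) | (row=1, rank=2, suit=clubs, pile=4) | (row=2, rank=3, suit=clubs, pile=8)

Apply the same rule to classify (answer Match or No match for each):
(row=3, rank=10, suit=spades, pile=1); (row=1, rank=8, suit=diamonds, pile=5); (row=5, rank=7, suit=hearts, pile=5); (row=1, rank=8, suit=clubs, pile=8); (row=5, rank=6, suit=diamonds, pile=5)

Match, No match, No match, No match, No match

Rule: suit is spades. This holds for each 'Match' example and fails for each 'No match' one.
(row=3, rank=10, suit=spades, pile=1) → suit is spades → Match.
(row=1, rank=8, suit=diamonds, pile=5) → suit is diamonds → No match.
(row=5, rank=7, suit=hearts, pile=5) → suit is hearts → No match.
(row=1, rank=8, suit=clubs, pile=8) → suit is clubs → No match.
(row=5, rank=6, suit=diamonds, pile=5) → suit is diamonds → No match.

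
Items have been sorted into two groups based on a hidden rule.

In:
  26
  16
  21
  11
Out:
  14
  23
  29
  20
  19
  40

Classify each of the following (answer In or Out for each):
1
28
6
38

In, Out, In, Out

Every 'In' example satisfies: ≡ 1 (mod 5). None of the 'Out' examples do.
1 → 1 mod 5 = 1 → In. 28 → 28 mod 5 = 3 → Out. 6 → 6 mod 5 = 1 → In. 38 → 38 mod 5 = 3 → Out.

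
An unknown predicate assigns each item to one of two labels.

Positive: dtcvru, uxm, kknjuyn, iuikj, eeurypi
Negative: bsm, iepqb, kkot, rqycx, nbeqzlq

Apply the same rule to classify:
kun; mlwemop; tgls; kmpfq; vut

'Positive' ⟺ contains 'u'.

Positive, Negative, Negative, Negative, Positive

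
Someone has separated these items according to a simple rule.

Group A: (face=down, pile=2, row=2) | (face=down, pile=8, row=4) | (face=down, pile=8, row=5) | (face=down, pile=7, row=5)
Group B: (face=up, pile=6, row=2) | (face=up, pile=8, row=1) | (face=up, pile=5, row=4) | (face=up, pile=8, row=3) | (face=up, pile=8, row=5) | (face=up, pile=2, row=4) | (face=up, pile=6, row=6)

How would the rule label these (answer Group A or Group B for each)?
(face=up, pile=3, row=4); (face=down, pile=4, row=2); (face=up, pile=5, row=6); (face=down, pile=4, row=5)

All 'Group A' examples share one property — face is down — and every 'Group B' example lacks it.
(face=up, pile=3, row=4): face is up — doesn't match, so Group B.
(face=down, pile=4, row=2): face is down — matches, so Group A.
(face=up, pile=5, row=6): face is up — doesn't match, so Group B.
(face=down, pile=4, row=5): face is down — matches, so Group A.

Group B, Group A, Group B, Group A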